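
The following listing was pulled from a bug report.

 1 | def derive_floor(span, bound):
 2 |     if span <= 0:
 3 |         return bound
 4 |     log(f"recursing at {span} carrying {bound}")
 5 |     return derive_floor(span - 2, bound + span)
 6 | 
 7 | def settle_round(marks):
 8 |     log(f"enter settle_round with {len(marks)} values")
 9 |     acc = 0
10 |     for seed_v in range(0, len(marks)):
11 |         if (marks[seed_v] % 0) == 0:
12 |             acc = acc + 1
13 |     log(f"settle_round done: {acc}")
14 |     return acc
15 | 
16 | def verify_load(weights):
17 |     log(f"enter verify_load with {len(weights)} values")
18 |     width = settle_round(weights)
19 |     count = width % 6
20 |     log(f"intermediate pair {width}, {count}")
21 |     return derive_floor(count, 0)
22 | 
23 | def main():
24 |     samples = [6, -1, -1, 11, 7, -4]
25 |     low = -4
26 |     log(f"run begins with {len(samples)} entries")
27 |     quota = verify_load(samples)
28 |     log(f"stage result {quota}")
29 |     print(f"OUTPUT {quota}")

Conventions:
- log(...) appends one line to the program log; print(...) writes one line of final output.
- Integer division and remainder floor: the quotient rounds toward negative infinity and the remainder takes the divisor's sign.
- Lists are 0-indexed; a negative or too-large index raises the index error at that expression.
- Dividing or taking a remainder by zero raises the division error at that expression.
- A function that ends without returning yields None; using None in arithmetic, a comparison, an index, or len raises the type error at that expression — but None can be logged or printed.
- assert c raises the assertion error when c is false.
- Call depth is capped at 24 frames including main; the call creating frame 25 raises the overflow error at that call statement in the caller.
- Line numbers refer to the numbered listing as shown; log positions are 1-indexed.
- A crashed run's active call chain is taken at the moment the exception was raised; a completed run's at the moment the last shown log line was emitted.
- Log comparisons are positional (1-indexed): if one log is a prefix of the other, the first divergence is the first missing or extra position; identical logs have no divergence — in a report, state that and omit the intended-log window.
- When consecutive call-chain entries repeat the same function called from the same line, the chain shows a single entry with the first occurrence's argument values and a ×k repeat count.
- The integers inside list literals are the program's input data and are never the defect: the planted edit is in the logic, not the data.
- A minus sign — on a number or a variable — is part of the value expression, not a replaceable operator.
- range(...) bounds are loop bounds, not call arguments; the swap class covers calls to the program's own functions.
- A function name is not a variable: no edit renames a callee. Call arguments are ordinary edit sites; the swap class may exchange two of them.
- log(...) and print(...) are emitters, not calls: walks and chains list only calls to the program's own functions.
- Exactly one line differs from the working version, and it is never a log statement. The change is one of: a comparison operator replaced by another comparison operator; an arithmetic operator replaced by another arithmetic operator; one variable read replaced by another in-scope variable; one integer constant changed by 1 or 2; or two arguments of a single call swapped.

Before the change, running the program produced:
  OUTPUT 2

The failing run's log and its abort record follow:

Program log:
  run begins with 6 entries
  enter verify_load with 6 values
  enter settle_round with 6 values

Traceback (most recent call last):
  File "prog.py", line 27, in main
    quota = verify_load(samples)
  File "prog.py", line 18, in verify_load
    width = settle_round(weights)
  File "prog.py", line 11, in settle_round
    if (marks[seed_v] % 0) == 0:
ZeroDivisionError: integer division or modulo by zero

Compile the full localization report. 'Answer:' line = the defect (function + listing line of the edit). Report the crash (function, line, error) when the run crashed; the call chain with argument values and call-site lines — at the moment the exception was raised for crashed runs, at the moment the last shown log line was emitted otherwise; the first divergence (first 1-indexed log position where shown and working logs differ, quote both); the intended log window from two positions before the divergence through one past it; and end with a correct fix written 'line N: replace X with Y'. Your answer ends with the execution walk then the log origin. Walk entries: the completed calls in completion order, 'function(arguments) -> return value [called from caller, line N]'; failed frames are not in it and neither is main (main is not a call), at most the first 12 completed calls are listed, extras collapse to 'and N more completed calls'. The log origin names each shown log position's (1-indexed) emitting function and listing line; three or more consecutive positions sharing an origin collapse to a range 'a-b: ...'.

Answer: the defect is in settle_round at line 11.
Core observation: Only 3 log lines were emitted before the run died; the intended continuation was 'settle_round done: 2'.
Crash: settle_round, line 11, ZeroDivisionError.
Call chain: main -> verify_load([6, -1, -1, 11, 7, -4]) (called at line 27) -> settle_round([6, -1, -1, 11, 7, -4]) (called at line 18).
First divergence: position 4 (shown log ended at 3 lines; the working version continues: 'settle_round done: 2').
Intended log window:
  2: enter verify_load with 6 values
  3: enter settle_round with 6 values
  4: settle_round done: 2
  5: intermediate pair 2, 2
Execution walk:
  (no call completed)
Origin of each log line:
  1: logged in main at line 26
  2: logged in verify_load at line 17
  3: logged in settle_round at line 8
A correct fix: line 11: replace `marks[seed_v] % 0` with `marks[seed_v] % 2`.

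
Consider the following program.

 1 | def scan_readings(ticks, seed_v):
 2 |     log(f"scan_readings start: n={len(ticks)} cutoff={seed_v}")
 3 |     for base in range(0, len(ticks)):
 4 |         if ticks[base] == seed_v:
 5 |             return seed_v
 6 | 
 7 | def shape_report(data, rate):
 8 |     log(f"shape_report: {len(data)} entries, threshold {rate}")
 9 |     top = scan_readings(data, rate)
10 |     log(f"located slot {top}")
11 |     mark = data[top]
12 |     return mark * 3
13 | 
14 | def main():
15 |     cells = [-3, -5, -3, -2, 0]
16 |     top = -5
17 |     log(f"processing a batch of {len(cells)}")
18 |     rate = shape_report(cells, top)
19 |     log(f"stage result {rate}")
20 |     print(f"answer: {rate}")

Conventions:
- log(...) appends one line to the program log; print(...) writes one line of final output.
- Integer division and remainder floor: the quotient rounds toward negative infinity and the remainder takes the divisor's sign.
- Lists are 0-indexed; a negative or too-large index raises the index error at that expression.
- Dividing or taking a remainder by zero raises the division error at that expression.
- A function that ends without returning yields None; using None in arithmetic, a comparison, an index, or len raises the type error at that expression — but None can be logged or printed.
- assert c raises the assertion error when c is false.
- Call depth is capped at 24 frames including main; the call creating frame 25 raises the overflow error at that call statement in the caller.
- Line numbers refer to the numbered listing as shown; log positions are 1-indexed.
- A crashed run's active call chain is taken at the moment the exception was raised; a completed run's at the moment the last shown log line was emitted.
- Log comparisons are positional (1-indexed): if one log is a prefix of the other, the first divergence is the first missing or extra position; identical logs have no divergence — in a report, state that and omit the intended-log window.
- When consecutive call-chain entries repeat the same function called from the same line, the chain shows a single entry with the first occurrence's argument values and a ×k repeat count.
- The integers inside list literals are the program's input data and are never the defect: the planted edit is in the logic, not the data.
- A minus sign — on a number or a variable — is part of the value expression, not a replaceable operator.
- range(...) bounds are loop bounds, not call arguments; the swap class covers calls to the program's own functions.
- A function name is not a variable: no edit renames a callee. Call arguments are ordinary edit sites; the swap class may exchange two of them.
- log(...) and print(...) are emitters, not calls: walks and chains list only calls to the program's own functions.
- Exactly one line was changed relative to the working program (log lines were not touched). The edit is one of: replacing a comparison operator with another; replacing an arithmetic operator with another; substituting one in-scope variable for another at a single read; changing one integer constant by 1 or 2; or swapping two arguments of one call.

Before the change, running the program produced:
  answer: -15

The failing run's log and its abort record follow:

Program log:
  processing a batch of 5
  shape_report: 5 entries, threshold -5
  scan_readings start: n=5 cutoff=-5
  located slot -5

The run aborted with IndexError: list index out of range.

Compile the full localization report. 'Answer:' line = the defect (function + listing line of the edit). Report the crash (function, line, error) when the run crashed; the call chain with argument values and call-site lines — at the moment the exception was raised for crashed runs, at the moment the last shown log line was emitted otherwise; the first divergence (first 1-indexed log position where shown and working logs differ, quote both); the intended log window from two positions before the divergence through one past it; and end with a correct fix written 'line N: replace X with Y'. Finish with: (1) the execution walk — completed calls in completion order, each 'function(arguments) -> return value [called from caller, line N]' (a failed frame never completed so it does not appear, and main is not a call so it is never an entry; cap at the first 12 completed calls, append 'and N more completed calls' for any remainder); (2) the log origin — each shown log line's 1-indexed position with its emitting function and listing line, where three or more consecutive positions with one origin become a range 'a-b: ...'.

Answer: the defect is in scan_readings at line 5.
The tell: The log first diverges at position 4: the faulty run prints 'located slot -5' where the working version prints 'located slot 1'.
Crash: shape_report, line 11, IndexError.
Call chain: main -> shape_report([-3, -5, -3, -2, 0], -5) (called at line 18).
First divergence: position 4 — shown 'located slot -5', intended 'located slot 1'.
Intended log window:
  2: shape_report: 5 entries, threshold -5
  3: scan_readings start: n=5 cutoff=-5
  4: located slot 1
  5: stage result -15
Execution walk:
  scan_readings([-3, -5, -3, -2, 0], -5) -> -5  [called from shape_report, line 9]
Log origins:
  1: emitted by main (line 17)
  2: emitted by shape_report (line 8)
  3: emitted by scan_readings (line 2)
  4: emitted by shape_report (line 10)
A correct fix: line 5: replace `seed_v` with `base`.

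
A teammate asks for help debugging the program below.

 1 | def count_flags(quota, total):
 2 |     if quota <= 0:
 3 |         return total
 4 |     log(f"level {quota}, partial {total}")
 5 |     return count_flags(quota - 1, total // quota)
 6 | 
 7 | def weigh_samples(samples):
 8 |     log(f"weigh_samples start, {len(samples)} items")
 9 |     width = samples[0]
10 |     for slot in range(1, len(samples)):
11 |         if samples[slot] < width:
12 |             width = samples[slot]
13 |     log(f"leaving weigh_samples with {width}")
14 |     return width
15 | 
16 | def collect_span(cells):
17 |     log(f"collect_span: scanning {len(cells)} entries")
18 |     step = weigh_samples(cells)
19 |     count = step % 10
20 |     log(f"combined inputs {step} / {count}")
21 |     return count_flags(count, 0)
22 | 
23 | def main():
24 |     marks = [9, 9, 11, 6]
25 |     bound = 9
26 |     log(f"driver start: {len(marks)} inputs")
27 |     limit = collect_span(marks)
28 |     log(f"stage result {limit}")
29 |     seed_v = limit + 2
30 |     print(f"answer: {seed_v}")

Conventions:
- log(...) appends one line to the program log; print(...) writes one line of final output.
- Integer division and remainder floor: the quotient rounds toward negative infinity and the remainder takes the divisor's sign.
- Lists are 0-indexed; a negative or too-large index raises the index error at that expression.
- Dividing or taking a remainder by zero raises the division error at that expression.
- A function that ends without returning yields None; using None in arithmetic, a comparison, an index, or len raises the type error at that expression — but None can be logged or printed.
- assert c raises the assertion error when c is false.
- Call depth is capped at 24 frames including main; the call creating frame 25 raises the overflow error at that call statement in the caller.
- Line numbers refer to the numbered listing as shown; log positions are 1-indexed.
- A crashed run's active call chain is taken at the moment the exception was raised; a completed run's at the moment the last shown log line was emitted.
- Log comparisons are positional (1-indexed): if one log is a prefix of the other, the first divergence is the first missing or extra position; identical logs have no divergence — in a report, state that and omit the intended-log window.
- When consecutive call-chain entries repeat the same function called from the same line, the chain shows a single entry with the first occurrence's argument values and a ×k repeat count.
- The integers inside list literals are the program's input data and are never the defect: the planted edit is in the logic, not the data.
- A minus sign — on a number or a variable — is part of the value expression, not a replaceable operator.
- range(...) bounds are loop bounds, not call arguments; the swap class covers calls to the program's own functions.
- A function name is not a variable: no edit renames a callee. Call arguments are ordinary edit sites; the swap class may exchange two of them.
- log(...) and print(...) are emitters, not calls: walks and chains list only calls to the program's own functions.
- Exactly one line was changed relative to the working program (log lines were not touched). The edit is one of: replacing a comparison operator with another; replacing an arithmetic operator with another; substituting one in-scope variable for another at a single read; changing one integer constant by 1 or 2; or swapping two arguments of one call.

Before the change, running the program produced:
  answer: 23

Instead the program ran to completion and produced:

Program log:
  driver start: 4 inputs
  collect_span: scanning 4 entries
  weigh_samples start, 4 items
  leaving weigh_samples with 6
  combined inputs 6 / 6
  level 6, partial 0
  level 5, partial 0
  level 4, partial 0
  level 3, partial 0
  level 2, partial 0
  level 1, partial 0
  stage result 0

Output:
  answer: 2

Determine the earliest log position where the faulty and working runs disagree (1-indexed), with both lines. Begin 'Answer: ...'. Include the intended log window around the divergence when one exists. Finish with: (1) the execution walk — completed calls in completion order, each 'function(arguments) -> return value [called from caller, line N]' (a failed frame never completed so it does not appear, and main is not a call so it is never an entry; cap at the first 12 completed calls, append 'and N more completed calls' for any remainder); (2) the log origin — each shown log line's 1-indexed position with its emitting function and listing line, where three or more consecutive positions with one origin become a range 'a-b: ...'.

Answer: position 7 — the shown line 'level 5, partial 0' should read 'level 5, partial 6'.
Intended log window:
  5: combined inputs 6 / 6
  6: level 6, partial 0
  7: level 5, partial 6
  8: level 4, partial 11
Execution walk:
  weigh_samples([9, 9, 11, 6]) -> 6  [called from collect_span, line 18]
  count_flags(0, 0) -> 0  [called from count_flags, line 5]
  count_flags(1, 0) -> 0  [called from count_flags, line 5]
  count_flags(2, 0) -> 0  [called from count_flags, line 5]
  count_flags(3, 0) -> 0  [called from count_flags, line 5]
  count_flags(4, 0) -> 0  [called from count_flags, line 5]
  count_flags(5, 0) -> 0  [called from count_flags, line 5]
  count_flags(6, 0) -> 0  [called from collect_span, line 21]
  collect_span([9, 9, 11, 6]) -> 0  [called from main, line 27]
Log line origins:
  1: logged in main at line 26
  2: logged in collect_span at line 17
  3: logged in weigh_samples at line 8
  4: logged in weigh_samples at line 13
  5: logged in collect_span at line 20
  6-11: logged in count_flags at line 4
  12: logged in main at line 28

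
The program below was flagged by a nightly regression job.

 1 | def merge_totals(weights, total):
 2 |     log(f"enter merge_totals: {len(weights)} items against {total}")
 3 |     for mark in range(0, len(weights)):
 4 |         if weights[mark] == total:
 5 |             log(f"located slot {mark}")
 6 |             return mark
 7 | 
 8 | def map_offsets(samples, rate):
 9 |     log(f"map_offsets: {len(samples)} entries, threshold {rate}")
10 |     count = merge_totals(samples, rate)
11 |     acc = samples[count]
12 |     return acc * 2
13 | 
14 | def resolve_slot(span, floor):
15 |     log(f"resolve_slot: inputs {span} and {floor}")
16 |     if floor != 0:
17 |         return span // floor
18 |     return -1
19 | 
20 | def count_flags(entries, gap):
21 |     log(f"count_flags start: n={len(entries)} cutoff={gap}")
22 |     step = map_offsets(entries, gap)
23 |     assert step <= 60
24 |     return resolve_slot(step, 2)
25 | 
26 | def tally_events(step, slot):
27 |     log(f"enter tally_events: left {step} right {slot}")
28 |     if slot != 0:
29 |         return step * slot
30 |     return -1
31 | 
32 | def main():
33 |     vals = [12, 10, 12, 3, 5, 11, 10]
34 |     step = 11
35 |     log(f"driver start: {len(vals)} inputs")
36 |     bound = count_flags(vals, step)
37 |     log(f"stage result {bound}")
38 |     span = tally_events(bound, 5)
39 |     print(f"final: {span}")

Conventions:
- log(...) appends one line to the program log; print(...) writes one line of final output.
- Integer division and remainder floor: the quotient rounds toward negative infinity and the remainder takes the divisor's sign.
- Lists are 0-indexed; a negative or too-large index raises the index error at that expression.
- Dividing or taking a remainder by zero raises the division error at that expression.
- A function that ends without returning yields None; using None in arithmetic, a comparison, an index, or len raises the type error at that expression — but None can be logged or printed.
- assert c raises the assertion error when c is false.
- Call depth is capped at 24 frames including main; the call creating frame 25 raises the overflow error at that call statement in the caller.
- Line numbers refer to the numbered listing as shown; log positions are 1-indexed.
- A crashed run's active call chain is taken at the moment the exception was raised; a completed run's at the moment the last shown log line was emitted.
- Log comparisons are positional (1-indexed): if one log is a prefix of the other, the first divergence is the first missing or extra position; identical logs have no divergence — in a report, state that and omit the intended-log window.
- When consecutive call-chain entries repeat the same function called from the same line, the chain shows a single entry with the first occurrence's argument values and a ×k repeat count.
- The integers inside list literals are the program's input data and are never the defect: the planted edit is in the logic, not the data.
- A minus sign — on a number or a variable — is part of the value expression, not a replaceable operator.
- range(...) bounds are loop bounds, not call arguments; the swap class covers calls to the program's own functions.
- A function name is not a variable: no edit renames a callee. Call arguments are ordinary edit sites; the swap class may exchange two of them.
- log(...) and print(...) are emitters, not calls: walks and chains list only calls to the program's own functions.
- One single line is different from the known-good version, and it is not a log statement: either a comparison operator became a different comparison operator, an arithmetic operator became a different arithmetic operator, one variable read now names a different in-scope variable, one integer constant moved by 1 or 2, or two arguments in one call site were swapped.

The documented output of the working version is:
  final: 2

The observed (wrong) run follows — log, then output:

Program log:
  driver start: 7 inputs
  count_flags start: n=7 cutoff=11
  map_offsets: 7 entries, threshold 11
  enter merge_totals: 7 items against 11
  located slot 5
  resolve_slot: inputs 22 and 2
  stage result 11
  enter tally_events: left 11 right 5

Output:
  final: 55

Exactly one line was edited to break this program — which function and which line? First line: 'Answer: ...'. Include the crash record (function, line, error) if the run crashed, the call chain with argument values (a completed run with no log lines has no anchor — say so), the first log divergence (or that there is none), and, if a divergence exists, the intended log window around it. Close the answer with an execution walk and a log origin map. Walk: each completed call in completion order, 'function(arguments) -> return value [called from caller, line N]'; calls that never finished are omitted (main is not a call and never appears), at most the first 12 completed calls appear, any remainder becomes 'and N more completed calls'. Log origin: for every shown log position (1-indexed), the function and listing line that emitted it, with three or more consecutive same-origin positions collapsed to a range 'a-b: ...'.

Answer: the defect is in tally_events at line 29.
Key fact: No log line changed; the fault shows up purely in the output.
Call chain: main -> tally_events(11, 5) (called at line 38).
First divergence: none (the log streams are identical).
Execution walk:
  merge_totals([12, 10, 12, 3, 5, 11, 10], 11) -> 5  [called from map_offsets, line 10]
  map_offsets([12, 10, 12, 3, 5, 11, 10], 11) -> 22  [called from count_flags, line 22]
  resolve_slot(22, 2) -> 11  [called from count_flags, line 24]
  count_flags([12, 10, 12, 3, 5, 11, 10], 11) -> 11  [called from main, line 36]
  tally_events(11, 5) -> 55  [called from main, line 38]
Origin of each log line:
  1: from main, line 35
  2: from count_flags, line 21
  3: from map_offsets, line 9
  4: from merge_totals, line 2
  5: from merge_totals, line 5
  6: from resolve_slot, line 15
  7: from main, line 37
  8: from tally_events, line 27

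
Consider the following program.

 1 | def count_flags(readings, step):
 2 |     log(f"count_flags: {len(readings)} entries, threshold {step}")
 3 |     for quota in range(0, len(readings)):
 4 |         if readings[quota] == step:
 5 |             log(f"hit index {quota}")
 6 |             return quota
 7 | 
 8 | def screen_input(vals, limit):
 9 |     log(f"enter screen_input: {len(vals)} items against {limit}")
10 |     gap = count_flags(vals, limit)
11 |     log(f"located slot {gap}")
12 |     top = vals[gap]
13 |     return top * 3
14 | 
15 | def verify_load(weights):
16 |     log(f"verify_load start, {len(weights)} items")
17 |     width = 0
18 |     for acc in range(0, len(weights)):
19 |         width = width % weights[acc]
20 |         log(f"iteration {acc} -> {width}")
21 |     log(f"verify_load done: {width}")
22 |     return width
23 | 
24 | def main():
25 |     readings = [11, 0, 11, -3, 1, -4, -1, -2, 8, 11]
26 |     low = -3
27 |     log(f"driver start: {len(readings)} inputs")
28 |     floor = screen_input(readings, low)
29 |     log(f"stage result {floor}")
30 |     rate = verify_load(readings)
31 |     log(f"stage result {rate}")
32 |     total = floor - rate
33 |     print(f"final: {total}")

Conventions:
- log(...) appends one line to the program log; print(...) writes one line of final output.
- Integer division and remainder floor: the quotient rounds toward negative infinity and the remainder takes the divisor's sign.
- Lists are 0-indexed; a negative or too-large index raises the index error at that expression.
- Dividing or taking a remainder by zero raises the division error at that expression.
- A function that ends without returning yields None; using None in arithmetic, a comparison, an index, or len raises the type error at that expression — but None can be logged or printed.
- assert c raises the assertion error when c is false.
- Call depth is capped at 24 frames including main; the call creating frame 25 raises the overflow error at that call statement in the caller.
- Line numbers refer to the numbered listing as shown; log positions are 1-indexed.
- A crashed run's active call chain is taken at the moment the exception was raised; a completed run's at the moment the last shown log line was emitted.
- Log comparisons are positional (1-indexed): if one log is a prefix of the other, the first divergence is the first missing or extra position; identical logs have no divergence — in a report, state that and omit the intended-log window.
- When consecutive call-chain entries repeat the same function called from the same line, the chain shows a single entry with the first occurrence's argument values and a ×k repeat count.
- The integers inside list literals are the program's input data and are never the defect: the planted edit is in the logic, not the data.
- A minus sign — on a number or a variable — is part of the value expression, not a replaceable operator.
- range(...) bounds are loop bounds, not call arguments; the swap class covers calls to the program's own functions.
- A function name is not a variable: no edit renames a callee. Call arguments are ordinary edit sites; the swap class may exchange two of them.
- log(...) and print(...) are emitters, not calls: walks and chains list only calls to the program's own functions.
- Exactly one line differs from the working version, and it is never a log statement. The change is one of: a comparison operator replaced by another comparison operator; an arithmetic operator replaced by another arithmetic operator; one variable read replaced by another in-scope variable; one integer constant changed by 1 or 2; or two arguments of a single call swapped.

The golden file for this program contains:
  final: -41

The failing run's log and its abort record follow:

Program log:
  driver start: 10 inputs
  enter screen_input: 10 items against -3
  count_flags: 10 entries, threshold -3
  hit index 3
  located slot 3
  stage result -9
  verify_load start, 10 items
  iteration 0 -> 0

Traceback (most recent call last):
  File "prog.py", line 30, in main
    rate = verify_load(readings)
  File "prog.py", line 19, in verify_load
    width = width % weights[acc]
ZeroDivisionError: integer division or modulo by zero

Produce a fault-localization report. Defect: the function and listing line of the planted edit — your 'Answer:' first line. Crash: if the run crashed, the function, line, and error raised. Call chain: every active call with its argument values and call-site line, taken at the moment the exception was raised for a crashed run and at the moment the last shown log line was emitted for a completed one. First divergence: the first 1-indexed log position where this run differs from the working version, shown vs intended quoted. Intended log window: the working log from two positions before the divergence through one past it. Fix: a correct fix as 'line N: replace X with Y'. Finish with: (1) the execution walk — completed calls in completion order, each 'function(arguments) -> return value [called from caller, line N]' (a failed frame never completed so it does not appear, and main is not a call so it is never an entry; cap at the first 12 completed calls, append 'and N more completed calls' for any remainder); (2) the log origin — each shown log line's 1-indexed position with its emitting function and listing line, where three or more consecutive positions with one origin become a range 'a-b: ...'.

Answer: the defect is in verify_load at line 19.
Key fact: Position 8 is the first bad log line: 'iteration 0 -> 0' should read 'iteration 0 -> 11'.
Crash: verify_load, line 19, ZeroDivisionError.
Call chain: main -> verify_load([11, 0, 11, -3, 1, -4, -1, -2, 8, 11]) (called at line 30).
First divergence: position 8; shown 'iteration 0 -> 0' vs intended 'iteration 0 -> 11'.
Intended log window:
  6: stage result -9
  7: verify_load start, 10 items
  8: iteration 0 -> 11
  9: iteration 1 -> 11
Execution walk:
  count_flags([11, 0, 11, -3, 1, -4, -1, -2, 8, 11], -3) -> 3  [called from screen_input, line 10]
  screen_input([11, 0, 11, -3, 1, -4, -1, -2, 8, 11], -3) -> -9  [called from main, line 28]
Log origins:
  1: from main, line 27
  2: from screen_input, line 9
  3: from count_flags, line 2
  4: from count_flags, line 5
  5: from screen_input, line 11
  6: from main, line 29
  7: from verify_load, line 16
  8: from verify_load, line 20
A correct fix: line 19: replace `%` with `+`.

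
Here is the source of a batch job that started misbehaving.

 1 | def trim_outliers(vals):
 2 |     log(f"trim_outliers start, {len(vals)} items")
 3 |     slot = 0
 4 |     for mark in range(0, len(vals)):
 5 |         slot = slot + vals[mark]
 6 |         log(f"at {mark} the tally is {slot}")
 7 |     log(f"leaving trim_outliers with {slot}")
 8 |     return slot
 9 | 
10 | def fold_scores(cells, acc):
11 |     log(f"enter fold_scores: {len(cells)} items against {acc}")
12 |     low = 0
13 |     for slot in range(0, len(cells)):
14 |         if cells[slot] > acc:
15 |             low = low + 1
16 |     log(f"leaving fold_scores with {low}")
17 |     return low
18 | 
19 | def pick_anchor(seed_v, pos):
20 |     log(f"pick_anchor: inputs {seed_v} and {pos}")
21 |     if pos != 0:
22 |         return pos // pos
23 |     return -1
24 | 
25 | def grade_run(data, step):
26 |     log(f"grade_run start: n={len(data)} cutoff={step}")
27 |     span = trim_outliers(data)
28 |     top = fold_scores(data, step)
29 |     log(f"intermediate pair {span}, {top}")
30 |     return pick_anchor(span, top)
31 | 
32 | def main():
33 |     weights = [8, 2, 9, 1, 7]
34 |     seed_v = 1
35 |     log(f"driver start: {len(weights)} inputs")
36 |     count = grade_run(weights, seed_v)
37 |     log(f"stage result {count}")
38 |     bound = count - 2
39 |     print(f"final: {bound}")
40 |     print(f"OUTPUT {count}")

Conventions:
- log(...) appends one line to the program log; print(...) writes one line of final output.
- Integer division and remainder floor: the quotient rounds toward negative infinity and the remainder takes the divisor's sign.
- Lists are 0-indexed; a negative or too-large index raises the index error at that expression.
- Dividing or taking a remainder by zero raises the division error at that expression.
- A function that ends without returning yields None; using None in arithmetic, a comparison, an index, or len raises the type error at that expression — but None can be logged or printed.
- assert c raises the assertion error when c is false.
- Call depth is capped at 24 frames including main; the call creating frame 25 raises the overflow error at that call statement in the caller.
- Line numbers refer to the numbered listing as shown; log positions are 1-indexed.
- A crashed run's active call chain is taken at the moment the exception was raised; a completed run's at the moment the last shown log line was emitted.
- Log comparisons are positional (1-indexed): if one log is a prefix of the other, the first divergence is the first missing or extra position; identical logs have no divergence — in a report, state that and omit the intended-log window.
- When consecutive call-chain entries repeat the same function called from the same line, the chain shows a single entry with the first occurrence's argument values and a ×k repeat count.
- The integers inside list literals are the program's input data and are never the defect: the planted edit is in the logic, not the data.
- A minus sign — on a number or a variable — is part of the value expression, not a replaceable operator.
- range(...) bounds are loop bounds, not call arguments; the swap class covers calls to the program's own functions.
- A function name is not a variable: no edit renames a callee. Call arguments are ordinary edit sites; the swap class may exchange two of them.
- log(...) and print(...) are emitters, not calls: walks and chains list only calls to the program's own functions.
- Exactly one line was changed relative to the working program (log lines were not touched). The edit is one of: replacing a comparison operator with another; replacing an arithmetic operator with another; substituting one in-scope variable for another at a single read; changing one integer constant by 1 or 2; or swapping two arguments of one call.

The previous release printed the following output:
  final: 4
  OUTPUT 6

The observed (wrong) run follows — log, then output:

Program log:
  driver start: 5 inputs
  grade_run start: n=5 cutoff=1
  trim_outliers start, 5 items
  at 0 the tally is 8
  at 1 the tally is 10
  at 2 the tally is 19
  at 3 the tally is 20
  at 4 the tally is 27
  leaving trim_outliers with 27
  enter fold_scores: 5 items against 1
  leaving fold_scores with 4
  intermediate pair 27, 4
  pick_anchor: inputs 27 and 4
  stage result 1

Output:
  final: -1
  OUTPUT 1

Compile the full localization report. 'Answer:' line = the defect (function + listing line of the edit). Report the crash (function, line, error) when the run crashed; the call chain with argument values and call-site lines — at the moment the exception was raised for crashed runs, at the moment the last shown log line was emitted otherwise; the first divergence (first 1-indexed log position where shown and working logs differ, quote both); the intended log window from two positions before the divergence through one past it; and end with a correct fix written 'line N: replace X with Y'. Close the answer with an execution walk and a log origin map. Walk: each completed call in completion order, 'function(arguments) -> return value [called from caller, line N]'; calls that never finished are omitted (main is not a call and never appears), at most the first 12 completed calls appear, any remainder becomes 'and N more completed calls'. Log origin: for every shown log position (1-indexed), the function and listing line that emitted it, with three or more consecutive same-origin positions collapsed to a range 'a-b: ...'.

Answer: the defect is in pick_anchor at line 22.
Key observation: Log line 14 is where behavior first shows: 'stage result 1' appears instead of 'stage result 6'.
Call chain: main.
First divergence: position 14 — the shown line 'stage result 1' should read 'stage result 6'.
Intended log window:
  12: intermediate pair 27, 4
  13: pick_anchor: inputs 27 and 4
  14: stage result 6
Execution walk:
  trim_outliers([8, 2, 9, 1, 7]) -> 27  [called from grade_run, line 27]
  fold_scores([8, 2, 9, 1, 7], 1) -> 4  [called from grade_run, line 28]
  pick_anchor(27, 4) -> 1  [called from grade_run, line 30]
  grade_run([8, 2, 9, 1, 7], 1) -> 1  [called from main, line 36]
Origin of each log line:
  1: logged in main at line 35
  2: logged in grade_run at line 26
  3: logged in trim_outliers at line 2
  4-8: logged in trim_outliers at line 6
  9: logged in trim_outliers at line 7
  10: logged in fold_scores at line 11
  11: logged in fold_scores at line 16
  12: logged in grade_run at line 29
  13: logged in pick_anchor at line 20
  14: logged in main at line 37
A correct fix: line 22: replace `pos // pos` with `seed_v // pos`.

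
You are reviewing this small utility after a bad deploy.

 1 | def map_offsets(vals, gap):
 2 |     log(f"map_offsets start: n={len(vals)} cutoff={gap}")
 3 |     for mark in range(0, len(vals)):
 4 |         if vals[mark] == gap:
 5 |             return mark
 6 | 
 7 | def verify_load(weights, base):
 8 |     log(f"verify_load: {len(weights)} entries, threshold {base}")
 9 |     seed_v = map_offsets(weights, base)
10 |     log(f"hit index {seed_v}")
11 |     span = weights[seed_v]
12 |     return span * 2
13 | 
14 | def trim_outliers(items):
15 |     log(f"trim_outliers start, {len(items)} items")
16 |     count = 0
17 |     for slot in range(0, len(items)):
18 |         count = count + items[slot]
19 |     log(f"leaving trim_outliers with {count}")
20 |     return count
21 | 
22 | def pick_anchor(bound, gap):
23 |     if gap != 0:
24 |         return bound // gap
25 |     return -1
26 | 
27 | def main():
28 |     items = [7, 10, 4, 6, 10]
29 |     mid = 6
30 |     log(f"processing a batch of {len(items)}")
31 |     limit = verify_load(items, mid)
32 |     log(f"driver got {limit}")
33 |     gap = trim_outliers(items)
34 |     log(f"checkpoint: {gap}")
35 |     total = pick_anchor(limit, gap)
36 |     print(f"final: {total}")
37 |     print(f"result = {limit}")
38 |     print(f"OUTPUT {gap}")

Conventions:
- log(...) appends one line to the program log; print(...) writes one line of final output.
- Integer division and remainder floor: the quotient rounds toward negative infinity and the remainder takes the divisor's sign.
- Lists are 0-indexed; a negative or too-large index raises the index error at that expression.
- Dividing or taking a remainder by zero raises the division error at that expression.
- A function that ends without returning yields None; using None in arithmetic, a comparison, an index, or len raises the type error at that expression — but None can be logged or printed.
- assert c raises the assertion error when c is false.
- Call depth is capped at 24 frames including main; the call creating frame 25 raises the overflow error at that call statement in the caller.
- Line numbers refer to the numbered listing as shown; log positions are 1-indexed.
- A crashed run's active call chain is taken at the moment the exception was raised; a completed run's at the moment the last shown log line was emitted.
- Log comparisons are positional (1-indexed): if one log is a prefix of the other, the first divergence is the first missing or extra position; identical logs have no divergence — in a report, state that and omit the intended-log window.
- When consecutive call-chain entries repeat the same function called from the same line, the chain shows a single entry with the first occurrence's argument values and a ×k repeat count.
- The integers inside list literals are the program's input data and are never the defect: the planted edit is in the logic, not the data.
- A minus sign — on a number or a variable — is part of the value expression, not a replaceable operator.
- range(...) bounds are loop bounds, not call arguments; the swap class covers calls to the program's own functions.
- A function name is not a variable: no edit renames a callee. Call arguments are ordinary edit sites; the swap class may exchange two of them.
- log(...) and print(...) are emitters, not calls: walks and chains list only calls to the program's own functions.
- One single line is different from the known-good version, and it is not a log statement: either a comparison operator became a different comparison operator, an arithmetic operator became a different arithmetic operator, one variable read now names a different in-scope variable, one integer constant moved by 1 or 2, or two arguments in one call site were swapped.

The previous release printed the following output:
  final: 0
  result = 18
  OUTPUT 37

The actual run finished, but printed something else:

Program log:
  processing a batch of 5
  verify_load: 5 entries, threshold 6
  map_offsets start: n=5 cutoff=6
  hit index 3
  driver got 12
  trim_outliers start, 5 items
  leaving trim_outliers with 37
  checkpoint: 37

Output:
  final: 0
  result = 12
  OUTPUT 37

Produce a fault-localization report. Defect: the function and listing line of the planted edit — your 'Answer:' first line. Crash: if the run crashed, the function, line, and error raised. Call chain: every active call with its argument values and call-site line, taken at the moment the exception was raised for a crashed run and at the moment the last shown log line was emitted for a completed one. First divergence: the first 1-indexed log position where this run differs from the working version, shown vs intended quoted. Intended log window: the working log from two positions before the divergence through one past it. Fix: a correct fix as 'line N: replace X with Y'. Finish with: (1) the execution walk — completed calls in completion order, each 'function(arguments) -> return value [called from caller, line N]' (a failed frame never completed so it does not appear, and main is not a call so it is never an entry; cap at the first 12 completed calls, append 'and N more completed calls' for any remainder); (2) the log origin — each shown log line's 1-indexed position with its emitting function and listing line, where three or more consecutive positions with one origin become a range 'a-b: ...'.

Answer: the defect is in verify_load at line 12.
Key observation: Everything matches until log position 5, which reads 'driver got 12' in place of 'driver got 18'.
Call chain: main.
First divergence: position 5 — shown 'driver got 12', intended 'driver got 18'.
Intended log window:
  3: map_offsets start: n=5 cutoff=6
  4: hit index 3
  5: driver got 18
  6: trim_outliers start, 5 items
Execution walk:
  map_offsets([7, 10, 4, 6, 10], 6) -> 3  [called from verify_load, line 9]
  verify_load([7, 10, 4, 6, 10], 6) -> 12  [called from main, line 31]
  trim_outliers([7, 10, 4, 6, 10]) -> 37  [called from main, line 33]
  pick_anchor(12, 37) -> 0  [called from main, line 35]
Log line origins:
  1 — main, line 30
  2 — verify_load, line 8
  3 — map_offsets, line 2
  4 — verify_load, line 10
  5 — main, line 32
  6 — trim_outliers, line 15
  7 — trim_outliers, line 19
  8 — main, line 34
A correct fix: line 12: replace `2` with `3`.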